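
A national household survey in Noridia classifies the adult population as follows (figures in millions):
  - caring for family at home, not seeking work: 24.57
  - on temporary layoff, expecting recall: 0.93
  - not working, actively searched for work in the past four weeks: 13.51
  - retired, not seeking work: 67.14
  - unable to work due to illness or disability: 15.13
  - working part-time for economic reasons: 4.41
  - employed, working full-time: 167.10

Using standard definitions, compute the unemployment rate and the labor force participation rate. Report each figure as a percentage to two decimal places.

Unemployment rate ≈ 7.77%; labor force participation rate ≈ 63.51%.

Employed = 4.41 + 167.10 = 171.51 million (anyone who worked, including part-time for economic reasons, counts as employed).
Unemployed = 0.93 + 13.51 = 14.44 million (jobless and actively searching, or on temporary layoff).
Labor force = 171.51 + 14.44 = 185.95 million.
Not in labor force = 24.57 + 67.14 + 15.13 = 106.84 million (those not working and not actively searching are outside the labor force).
Civilian working-age population = 185.95 + 106.84 = 292.79 million.
Unemployment rate = 14.44 / 185.95 = 7.77%.
Labor force participation rate = 185.95 / 292.79 = 63.51%.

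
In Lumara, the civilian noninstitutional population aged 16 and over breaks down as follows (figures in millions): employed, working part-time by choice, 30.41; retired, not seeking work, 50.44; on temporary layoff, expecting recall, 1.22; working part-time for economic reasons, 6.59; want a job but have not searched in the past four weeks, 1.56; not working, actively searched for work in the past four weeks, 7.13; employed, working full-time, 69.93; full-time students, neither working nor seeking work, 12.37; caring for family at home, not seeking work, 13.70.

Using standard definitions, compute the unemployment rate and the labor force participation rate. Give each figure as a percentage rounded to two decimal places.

Employed = 30.41 + 6.59 + 69.93 = 106.93 million (anyone who worked, including part-time for economic reasons, counts as employed).
Unemployed = 1.22 + 7.13 = 8.35 million (jobless and actively searching, or on temporary layoff).
Labor force = 106.93 + 8.35 = 115.28 million.
Not in labor force = 50.44 + 1.56 + 12.37 + 13.70 = 78.07 million (those not working and not actively searching are outside the labor force — including those who want a job but have given up searching).
Civilian working-age population = 115.28 + 78.07 = 193.35 million.
Unemployment rate = 8.35 / 115.28 = 7.24%.
Labor force participation rate = 115.28 / 193.35 = 59.62%.

Unemployment rate ≈ 7.24%; labor force participation rate ≈ 59.62%.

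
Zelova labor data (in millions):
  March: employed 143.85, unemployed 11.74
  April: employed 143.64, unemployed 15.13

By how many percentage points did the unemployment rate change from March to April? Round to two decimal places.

March: labor force = 143.85 + 11.74 = 155.59; u = 11.74/155.59 = 7.55%.
April: labor force = 143.64 + 15.13 = 158.77; u = 15.13/158.77 = 9.53%.
Change = 9.53% − 7.55% = +1.98 pp.

The unemployment rate changed by +1.98 percentage points.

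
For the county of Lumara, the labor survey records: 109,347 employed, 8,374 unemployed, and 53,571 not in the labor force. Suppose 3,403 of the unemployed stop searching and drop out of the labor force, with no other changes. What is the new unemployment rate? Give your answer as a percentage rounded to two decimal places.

New unemployment rate ≈ 4.35%.

Initially, labor force = 109,347 + 8,374 = 117,721, so u = 8,374/117,721 = 7.11%.
After the change, unemployed and labor force both fall by 3,403 → E = 109,347, U = 4,971, labor force = 114,318.
New unemployment rate = 4,971 / 114,318 = 4.35%.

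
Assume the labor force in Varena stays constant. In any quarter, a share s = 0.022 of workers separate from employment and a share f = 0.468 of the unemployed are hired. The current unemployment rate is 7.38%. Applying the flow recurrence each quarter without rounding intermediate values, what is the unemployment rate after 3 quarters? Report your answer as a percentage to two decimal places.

With a fixed labor force, u_{t+1} = u_t + s·(1−u_t) − f·u_t = u_t·(1−s−f) + s.
Here 1−s−f = 0.510 and s = 0.022.
u_1 = 0.073800 × 0.510 + 0.022 = 0.059638.
u_2 = 0.059638 × 0.510 + 0.022 = 0.052415.
u_3 = 0.052415 × 0.510 + 0.022 = 0.048732.

Unemployment rate after three quarters ≈ 4.87%.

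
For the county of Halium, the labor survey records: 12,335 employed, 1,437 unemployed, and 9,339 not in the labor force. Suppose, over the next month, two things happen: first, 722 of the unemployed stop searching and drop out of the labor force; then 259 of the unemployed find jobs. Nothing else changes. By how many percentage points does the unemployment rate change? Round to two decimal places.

The unemployment rate changes by −6.94 percentage points.

Initially, labor force = 12,335 + 1,437 = 13,772, so u = 1,437/13,772 = 10.43%.
After the first change, unemployed and labor force both fall by 722 → E = 12,335, U = 715, labor force = 13,050.
After the second change, unemployed falls and employed rises by 259; labor force unchanged → E = 12,594, U = 456, labor force = 13,050.
New unemployment rate = 456 / 13,050 = 3.49%.
Change = 3.49% − 10.43% = −6.94 percentage points.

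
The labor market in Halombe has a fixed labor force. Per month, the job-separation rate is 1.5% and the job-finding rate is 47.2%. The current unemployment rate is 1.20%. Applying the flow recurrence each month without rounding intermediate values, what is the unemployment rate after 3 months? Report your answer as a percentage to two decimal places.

Unemployment rate after three months ≈ 2.83%.

With a fixed labor force, u_{t+1} = u_t + s·(1−u_t) − f·u_t = u_t·(1−s−f) + s.
Here 1−s−f = 0.513 and s = 0.015.
u_1 = 0.012000 × 0.513 + 0.015 = 0.021156.
u_2 = 0.021156 × 0.513 + 0.015 = 0.025853.
u_3 = 0.025853 × 0.513 + 0.015 = 0.028263.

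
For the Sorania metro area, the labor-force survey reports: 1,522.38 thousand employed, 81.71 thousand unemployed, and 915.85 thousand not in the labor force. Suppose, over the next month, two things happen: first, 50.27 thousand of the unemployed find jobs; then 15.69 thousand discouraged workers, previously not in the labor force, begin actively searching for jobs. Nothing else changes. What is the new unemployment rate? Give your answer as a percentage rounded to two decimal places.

New unemployment rate ≈ 2.91%.

Initially, labor force = 1,522.38 + 81.71 = 1,604.09 thousand, so u = 81.71/1,604.09 = 5.09%.
After the first change, unemployed falls and employed rises by 50.27; labor force unchanged → E = 1,572.65, U = 31.44, labor force = 1,604.09 thousand.
After the second change, unemployed and labor force both rise by 15.69 → E = 1,572.65, U = 47.13, labor force = 1,619.78 thousand.
New unemployment rate = 47.13 / 1,619.78 = 2.91%.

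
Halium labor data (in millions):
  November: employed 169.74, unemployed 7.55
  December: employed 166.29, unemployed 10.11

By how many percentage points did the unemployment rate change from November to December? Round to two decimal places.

The unemployment rate changed by +1.47 percentage points.

November: labor force = 169.74 + 7.55 = 177.29; u = 7.55/177.29 = 4.26%.
December: labor force = 166.29 + 10.11 = 176.40; u = 10.11/176.40 = 5.73%.
Change = 5.73% − 4.26% = +1.47 pp.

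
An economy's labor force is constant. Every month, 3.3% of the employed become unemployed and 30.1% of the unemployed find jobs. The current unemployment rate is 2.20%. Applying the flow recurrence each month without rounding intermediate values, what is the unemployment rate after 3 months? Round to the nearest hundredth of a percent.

Unemployment rate after three months ≈ 7.61%.

With a fixed labor force, u_{t+1} = u_t + s·(1−u_t) − f·u_t = u_t·(1−s−f) + s.
Here 1−s−f = 0.666 and s = 0.033.
u_1 = 0.022000 × 0.666 + 0.033 = 0.047652.
u_2 = 0.047652 × 0.666 + 0.033 = 0.064736.
u_3 = 0.064736 × 0.666 + 0.033 = 0.076114.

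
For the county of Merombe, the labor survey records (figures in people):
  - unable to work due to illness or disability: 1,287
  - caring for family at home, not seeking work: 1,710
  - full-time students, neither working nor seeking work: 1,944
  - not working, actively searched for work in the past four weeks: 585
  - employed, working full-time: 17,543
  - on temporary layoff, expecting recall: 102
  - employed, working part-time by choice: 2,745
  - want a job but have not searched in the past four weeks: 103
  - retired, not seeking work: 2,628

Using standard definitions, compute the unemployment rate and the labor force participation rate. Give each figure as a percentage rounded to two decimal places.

Employed = 17,543 + 2,745 = 20,288.
Unemployed = 585 + 102 = 687 (jobless and actively searching, or on temporary layoff).
Labor force = 20,288 + 687 = 20,975.
Not in labor force = 1,287 + 1,710 + 1,944 + 103 + 2,628 = 7,672 (those not working and not actively searching are outside the labor force — including those who want a job but have given up searching).
Civilian working-age population = 20,975 + 7,672 = 28,647.
Unemployment rate = 687 / 20,975 = 3.28%.
Labor force participation rate = 20,975 / 28,647 = 73.22%.

Unemployment rate ≈ 3.28%; labor force participation rate ≈ 73.22%.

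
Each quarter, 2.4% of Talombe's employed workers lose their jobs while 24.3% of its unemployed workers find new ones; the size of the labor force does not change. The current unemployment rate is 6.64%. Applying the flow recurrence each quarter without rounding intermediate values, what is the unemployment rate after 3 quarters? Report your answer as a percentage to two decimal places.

With a fixed labor force, u_{t+1} = u_t + s·(1−u_t) − f·u_t = u_t·(1−s−f) + s.
Here 1−s−f = 0.733 and s = 0.024.
u_1 = 0.066400 × 0.733 + 0.024 = 0.072671.
u_2 = 0.072671 × 0.733 + 0.024 = 0.077268.
u_3 = 0.077268 × 0.733 + 0.024 = 0.080637.

Unemployment rate after three quarters ≈ 8.06%.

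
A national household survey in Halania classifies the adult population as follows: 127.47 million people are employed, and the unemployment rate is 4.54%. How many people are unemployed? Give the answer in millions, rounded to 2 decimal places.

About 6.06 million are unemployed.

Let U be the number unemployed. The labor force is E + U, and U/(E+U) = 0.0454.
So U = 0.0454 × 127.47 / (1 − 0.0454) = 5.7871 / 0.9546 ≈ 6.06 million.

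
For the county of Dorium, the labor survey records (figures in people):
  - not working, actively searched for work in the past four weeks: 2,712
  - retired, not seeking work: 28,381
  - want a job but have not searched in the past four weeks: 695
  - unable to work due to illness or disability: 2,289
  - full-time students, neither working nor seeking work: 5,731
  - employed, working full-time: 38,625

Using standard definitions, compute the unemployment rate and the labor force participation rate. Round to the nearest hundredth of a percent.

Unemployment rate ≈ 6.56%; labor force participation rate ≈ 52.70%.

Employed = 38,625.
Unemployed = 2,712.
Labor force = 38,625 + 2,712 = 41,337.
Not in labor force = 28,381 + 695 + 2,289 + 5,731 = 37,096 (those not working and not actively searching are outside the labor force — including those who want a job but have given up searching).
Civilian working-age population = 41,337 + 37,096 = 78,433.
Unemployment rate = 2,712 / 41,337 = 6.56%.
Labor force participation rate = 41,337 / 78,433 = 52.70%.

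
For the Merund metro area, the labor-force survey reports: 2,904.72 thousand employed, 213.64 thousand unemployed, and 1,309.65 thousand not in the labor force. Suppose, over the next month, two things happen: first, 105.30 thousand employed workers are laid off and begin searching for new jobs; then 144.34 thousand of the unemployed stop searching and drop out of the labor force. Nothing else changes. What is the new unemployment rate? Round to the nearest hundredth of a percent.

New unemployment rate ≈ 5.87%.

Initially, labor force = 2,904.72 + 213.64 = 3,118.36 thousand, so u = 213.64/3,118.36 = 6.85%.
After the first change, employed falls and unemployed rises by 105.30; labor force unchanged → E = 2,799.42, U = 318.94, labor force = 3,118.36 thousand.
After the second change, unemployed and labor force both fall by 144.34 → E = 2,799.42, U = 174.60, labor force = 2,974.02 thousand.
New unemployment rate = 174.60 / 2,974.02 = 5.87%.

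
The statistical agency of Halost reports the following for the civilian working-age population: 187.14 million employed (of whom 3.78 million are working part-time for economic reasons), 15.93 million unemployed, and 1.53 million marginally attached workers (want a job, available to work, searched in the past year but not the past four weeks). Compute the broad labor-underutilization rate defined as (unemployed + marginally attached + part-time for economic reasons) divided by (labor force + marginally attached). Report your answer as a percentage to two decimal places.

Labor force = 187.14 + 15.93 = 203.07 million.
Numerator = 15.93 + 1.53 + 3.78 = 21.24 million.
Denominator = 203.07 + 1.53 = 204.60 million.
Broad rate = 21.24 / 204.60 = 10.38%.

Broad underutilization rate ≈ 10.38%.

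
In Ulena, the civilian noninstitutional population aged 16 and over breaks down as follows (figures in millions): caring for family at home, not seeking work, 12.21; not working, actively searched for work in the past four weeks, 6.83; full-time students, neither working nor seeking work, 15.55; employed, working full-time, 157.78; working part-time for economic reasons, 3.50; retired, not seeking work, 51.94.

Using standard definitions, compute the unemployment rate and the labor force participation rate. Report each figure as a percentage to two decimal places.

Employed = 157.78 + 3.50 = 161.28 million (anyone who worked, including part-time for economic reasons, counts as employed).
Unemployed = 6.83 million.
Labor force = 161.28 + 6.83 = 168.11 million.
Not in labor force = 12.21 + 15.55 + 51.94 = 79.70 million (those not working and not actively searching are outside the labor force).
Civilian working-age population = 168.11 + 79.70 = 247.81 million.
Unemployment rate = 6.83 / 168.11 = 4.06%.
Labor force participation rate = 168.11 / 247.81 = 67.84%.

Unemployment rate ≈ 4.06%; labor force participation rate ≈ 67.84%.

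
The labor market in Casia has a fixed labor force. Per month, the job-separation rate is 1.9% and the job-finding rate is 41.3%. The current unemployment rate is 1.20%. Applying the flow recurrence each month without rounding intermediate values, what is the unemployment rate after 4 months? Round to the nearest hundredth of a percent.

Unemployment rate after four months ≈ 4.07%.

With a fixed labor force, u_{t+1} = u_t + s·(1−u_t) − f·u_t = u_t·(1−s−f) + s.
Here 1−s−f = 0.568 and s = 0.019.
u_1 = 0.012000 × 0.568 + 0.019 = 0.025816.
u_2 = 0.025816 × 0.568 + 0.019 = 0.033663.
u_3 = 0.033663 × 0.568 + 0.019 = 0.038121.
u_4 = 0.038121 × 0.568 + 0.019 = 0.040653.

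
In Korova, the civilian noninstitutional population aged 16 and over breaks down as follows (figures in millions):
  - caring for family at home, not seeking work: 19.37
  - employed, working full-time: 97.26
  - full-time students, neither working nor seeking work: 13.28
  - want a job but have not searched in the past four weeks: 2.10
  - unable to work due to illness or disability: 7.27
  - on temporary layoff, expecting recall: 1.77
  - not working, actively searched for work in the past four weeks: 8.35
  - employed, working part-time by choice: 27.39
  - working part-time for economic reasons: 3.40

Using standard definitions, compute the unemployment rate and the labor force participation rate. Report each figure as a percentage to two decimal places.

Employed = 97.26 + 27.39 + 3.40 = 128.05 million (anyone who worked, including part-time for economic reasons, counts as employed).
Unemployed = 1.77 + 8.35 = 10.12 million (jobless and actively searching, or on temporary layoff).
Labor force = 128.05 + 10.12 = 138.17 million.
Not in labor force = 19.37 + 13.28 + 2.10 + 7.27 = 42.02 million (those not working and not actively searching are outside the labor force — including those who want a job but have given up searching).
Civilian working-age population = 138.17 + 42.02 = 180.19 million.
Unemployment rate = 10.12 / 138.17 = 7.32%.
Labor force participation rate = 138.17 / 180.19 = 76.68%.

Unemployment rate ≈ 7.32%; labor force participation rate ≈ 76.68%.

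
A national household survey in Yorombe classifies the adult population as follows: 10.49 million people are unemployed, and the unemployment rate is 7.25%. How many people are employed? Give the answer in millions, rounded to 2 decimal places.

Labor force = U / u = 10.49 / 0.0725 ≈ 144.69 million.
Employed = labor force − unemployed = 144.69 − 10.49 = 134.20 million.

About 134.20 million are employed.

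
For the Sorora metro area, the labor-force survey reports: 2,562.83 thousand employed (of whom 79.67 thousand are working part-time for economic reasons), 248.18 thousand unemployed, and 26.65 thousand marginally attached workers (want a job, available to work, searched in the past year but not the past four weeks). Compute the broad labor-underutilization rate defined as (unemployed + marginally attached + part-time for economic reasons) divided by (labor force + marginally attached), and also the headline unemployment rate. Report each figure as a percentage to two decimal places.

Broad underutilization rate ≈ 12.49%; headline unemployment rate ≈ 8.83%.

Labor force = 2,562.83 + 248.18 = 2,811.01 thousand.
Numerator = 248.18 + 26.65 + 79.67 = 354.50 thousand.
Denominator = 2,811.01 + 26.65 = 2,837.66 thousand.
Broad rate = 354.50 / 2,837.66 = 12.49%.
Headline unemployment rate = 248.18 / 2,811.01 = 8.83%.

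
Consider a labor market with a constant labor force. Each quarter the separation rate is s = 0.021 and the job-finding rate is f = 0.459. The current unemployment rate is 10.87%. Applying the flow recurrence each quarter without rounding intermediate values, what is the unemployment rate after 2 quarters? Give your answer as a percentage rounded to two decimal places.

With a fixed labor force, u_{t+1} = u_t + s·(1−u_t) − f·u_t = u_t·(1−s−f) + s.
Here 1−s−f = 0.520 and s = 0.021.
u_1 = 0.108700 × 0.520 + 0.021 = 0.077524.
u_2 = 0.077524 × 0.520 + 0.021 = 0.061312.

Unemployment rate after two quarters ≈ 6.13%.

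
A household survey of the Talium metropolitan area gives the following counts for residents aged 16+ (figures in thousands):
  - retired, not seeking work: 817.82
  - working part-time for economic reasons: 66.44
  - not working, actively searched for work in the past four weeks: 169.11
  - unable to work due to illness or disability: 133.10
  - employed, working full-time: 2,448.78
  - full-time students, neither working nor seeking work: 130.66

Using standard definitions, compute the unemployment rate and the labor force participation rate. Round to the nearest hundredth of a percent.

Unemployment rate ≈ 6.30%; labor force participation rate ≈ 71.28%.

Employed = 66.44 + 2,448.78 = 2,515.22 thousand (anyone who worked, including part-time for economic reasons, counts as employed).
Unemployed = 169.11 thousand.
Labor force = 2,515.22 + 169.11 = 2,684.33 thousand.
Not in labor force = 817.82 + 133.10 + 130.66 = 1,081.58 thousand (those not working and not actively searching are outside the labor force).
Civilian working-age population = 2,684.33 + 1,081.58 = 3,765.91 thousand.
Unemployment rate = 169.11 / 2,684.33 = 6.30%.
Labor force participation rate = 2,684.33 / 3,765.91 = 71.28%.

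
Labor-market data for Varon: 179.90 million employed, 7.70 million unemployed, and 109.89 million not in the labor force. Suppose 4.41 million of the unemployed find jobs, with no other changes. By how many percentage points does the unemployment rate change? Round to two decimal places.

The unemployment rate changes by −2.35 percentage points.

Initially, labor force = 179.90 + 7.70 = 187.60 million, so u = 7.70/187.60 = 4.10%.
After the change, unemployed falls and employed rises by 4.41; labor force unchanged → E = 184.31, U = 3.29, labor force = 187.60 million.
New unemployment rate = 3.29 / 187.60 = 1.75%.
Change = 1.75% − 4.10% = −2.35 percentage points.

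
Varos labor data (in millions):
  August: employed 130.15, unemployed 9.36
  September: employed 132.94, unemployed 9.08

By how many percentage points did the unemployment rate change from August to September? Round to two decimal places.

August: labor force = 130.15 + 9.36 = 139.51; u = 9.36/139.51 = 6.71%.
September: labor force = 132.94 + 9.08 = 142.02; u = 9.08/142.02 = 6.39%.
Change = 6.39% − 6.71% = −0.32 pp.

The unemployment rate changed by −0.32 percentage points.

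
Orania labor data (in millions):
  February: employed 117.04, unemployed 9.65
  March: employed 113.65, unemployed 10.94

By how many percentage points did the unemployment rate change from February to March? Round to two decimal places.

The unemployment rate changed by +1.16 percentage points.

February: labor force = 117.04 + 9.65 = 126.69; u = 9.65/126.69 = 7.62%.
March: labor force = 113.65 + 10.94 = 124.59; u = 10.94/124.59 = 8.78%.
Change = 8.78% − 7.62% = +1.16 pp.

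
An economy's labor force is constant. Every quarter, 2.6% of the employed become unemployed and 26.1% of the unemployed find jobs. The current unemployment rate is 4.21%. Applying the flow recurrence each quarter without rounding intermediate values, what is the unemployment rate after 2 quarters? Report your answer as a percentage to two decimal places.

With a fixed labor force, u_{t+1} = u_t + s·(1−u_t) − f·u_t = u_t·(1−s−f) + s.
Here 1−s−f = 0.713 and s = 0.026.
u_1 = 0.042100 × 0.713 + 0.026 = 0.056017.
u_2 = 0.056017 × 0.713 + 0.026 = 0.065940.

Unemployment rate after two quarters ≈ 6.59%.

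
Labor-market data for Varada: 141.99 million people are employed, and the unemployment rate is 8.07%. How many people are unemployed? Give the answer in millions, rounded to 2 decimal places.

About 12.46 million are unemployed.

Let U be the number unemployed. The labor force is E + U, and U/(E+U) = 0.0807.
So U = 0.0807 × 141.99 / (1 − 0.0807) = 11.4586 / 0.9193 ≈ 12.46 million.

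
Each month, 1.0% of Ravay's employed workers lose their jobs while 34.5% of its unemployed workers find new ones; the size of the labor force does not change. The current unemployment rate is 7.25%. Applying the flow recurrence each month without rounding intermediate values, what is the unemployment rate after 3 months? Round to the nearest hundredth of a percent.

Unemployment rate after three months ≈ 4.01%.

With a fixed labor force, u_{t+1} = u_t + s·(1−u_t) − f·u_t = u_t·(1−s−f) + s.
Here 1−s−f = 0.645 and s = 0.010.
u_1 = 0.072500 × 0.645 + 0.010 = 0.056763.
u_2 = 0.056763 × 0.645 + 0.010 = 0.046612.
u_3 = 0.046612 × 0.645 + 0.010 = 0.040065.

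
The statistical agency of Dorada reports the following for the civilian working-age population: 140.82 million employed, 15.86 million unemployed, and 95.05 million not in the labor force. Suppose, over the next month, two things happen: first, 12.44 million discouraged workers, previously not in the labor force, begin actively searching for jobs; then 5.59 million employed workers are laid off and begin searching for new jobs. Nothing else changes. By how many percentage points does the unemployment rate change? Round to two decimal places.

Initially, labor force = 140.82 + 15.86 = 156.68 million, so u = 15.86/156.68 = 10.12%.
After the first change, unemployed and labor force both rise by 12.44 → E = 140.82, U = 28.30, labor force = 169.12 million.
After the second change, employed falls and unemployed rises by 5.59; labor force unchanged → E = 135.23, U = 33.89, labor force = 169.12 million.
New unemployment rate = 33.89 / 169.12 = 20.04%.
Change = 20.04% − 10.12% = +9.92 percentage points.

The unemployment rate changes by +9.92 percentage points.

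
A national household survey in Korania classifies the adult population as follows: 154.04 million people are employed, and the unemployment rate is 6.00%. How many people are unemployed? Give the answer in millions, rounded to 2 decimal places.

Let U be the number unemployed. The labor force is E + U, and U/(E+U) = 0.0600.
So U = 0.0600 × 154.04 / (1 − 0.0600) = 9.2424 / 0.9400 ≈ 9.83 million.

About 9.83 million are unemployed.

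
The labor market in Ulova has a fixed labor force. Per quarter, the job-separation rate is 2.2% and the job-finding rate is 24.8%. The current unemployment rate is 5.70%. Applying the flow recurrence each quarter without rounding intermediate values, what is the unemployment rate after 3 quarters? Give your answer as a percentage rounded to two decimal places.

Unemployment rate after three quarters ≈ 7.20%.

With a fixed labor force, u_{t+1} = u_t + s·(1−u_t) − f·u_t = u_t·(1−s−f) + s.
Here 1−s−f = 0.730 and s = 0.022.
u_1 = 0.057000 × 0.730 + 0.022 = 0.063610.
u_2 = 0.063610 × 0.730 + 0.022 = 0.068435.
u_3 = 0.068435 × 0.730 + 0.022 = 0.071958.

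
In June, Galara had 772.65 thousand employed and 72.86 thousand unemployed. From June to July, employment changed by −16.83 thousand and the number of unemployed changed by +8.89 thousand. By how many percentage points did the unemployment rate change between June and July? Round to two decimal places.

The unemployment rate changed by +1.14 percentage points.

June: labor force = 772.65 + 72.86 = 845.51; u = 72.86/845.51 = 8.62%.
July: labor force = 755.82 + 81.75 = 837.57; u = 81.75/837.57 = 9.76%.
Change = 9.76% − 8.62% = +1.14 pp.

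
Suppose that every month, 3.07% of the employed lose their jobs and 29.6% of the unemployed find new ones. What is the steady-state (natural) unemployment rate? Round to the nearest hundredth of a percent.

Steady-state unemployment rate ≈ 9.40%.

At steady state the flows balance: s·E = f·U, so U/(E+U) = s/(s+f).
u* = 3.07 / (3.07 + 29.6) = 3.07 / 32.67 = 9.40%.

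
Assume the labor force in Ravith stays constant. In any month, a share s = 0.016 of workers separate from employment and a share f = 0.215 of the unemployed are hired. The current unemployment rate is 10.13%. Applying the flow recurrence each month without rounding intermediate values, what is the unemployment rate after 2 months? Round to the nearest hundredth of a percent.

Unemployment rate after two months ≈ 8.82%.

With a fixed labor force, u_{t+1} = u_t + s·(1−u_t) − f·u_t = u_t·(1−s−f) + s.
Here 1−s−f = 0.769 and s = 0.016.
u_1 = 0.101300 × 0.769 + 0.016 = 0.093900.
u_2 = 0.093900 × 0.769 + 0.016 = 0.088209.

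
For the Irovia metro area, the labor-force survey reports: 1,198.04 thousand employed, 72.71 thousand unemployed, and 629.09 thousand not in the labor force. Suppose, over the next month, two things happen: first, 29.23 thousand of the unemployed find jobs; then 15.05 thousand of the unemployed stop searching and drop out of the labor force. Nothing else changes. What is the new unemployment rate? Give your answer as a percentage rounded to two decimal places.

New unemployment rate ≈ 2.26%.

Initially, labor force = 1,198.04 + 72.71 = 1,270.75 thousand, so u = 72.71/1,270.75 = 5.72%.
After the first change, unemployed falls and employed rises by 29.23; labor force unchanged → E = 1,227.27, U = 43.48, labor force = 1,270.75 thousand.
After the second change, unemployed and labor force both fall by 15.05 → E = 1,227.27, U = 28.43, labor force = 1,255.70 thousand.
New unemployment rate = 28.43 / 1,255.70 = 2.26%.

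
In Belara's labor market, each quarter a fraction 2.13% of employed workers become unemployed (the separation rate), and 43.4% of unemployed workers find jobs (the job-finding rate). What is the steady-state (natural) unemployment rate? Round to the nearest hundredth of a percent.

Steady-state unemployment rate ≈ 4.68%.

At steady state the flows balance: s·E = f·U, so U/(E+U) = s/(s+f).
u* = 2.13 / (2.13 + 43.4) = 2.13 / 45.53 = 4.68%.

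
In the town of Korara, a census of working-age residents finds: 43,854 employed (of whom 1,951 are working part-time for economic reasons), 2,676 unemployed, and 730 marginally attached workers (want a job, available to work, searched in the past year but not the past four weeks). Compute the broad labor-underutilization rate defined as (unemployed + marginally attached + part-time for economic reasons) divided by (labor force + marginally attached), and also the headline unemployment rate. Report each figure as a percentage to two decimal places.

Broad underutilization rate ≈ 11.34%; headline unemployment rate ≈ 5.75%.

Labor force = 43,854 + 2,676 = 46,530.
Numerator = 2,676 + 730 + 1,951 = 5,357.
Denominator = 46,530 + 730 = 47,260.
Broad rate = 5,357 / 47,260 = 11.34%.
Headline unemployment rate = 2,676 / 46,530 = 5.75%.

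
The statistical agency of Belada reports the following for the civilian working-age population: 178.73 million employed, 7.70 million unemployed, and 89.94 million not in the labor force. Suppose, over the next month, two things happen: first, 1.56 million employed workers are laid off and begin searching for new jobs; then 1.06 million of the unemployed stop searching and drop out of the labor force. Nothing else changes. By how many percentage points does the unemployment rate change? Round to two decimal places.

The unemployment rate changes by +0.29 percentage points.

Initially, labor force = 178.73 + 7.70 = 186.43 million, so u = 7.70/186.43 = 4.13%.
After the first change, employed falls and unemployed rises by 1.56; labor force unchanged → E = 177.17, U = 9.26, labor force = 186.43 million.
After the second change, unemployed and labor force both fall by 1.06 → E = 177.17, U = 8.20, labor force = 185.37 million.
New unemployment rate = 8.20 / 185.37 = 4.42%.
Change = 4.42% − 4.13% = +0.29 percentage points.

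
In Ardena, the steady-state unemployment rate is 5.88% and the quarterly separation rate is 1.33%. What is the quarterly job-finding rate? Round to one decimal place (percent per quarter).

From u* = s/(s+f): f = s·(1−u)/u.
f = 1.33 × (1 − 0.0588) / 0.0588 = 1.2518 / 0.0588 ≈ 21.3% per quarter.

Job-finding rate ≈ 21.3% per quarter.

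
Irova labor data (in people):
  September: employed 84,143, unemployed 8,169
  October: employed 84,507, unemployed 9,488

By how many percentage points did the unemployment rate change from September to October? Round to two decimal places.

The unemployment rate changed by +1.24 percentage points.

September: labor force = 84,143 + 8,169 = 92,312; u = 8,169/92,312 = 8.85%.
October: labor force = 84,507 + 9,488 = 93,995; u = 9,488/93,995 = 10.09%.
Change = 10.09% − 8.85% = +1.24 pp.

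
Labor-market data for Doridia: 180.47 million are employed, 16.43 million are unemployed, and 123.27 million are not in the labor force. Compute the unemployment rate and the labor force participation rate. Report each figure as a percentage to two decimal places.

Labor force = employed + unemployed = 180.47 + 16.43 = 196.90 million.
Working-age population = 196.90 + 123.27 = 320.17 million.
Unemployment rate = 16.43 / 196.90 = 8.34%.
Labor force participation rate = 196.90 / 320.17 = 61.50%.

Unemployment rate ≈ 8.34%; labor force participation rate ≈ 61.50%.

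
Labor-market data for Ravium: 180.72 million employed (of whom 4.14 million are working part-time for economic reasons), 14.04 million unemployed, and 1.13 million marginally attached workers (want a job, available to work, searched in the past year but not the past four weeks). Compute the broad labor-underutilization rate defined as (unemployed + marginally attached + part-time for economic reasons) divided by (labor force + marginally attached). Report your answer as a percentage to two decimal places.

Broad underutilization rate ≈ 9.86%.

Labor force = 180.72 + 14.04 = 194.76 million.
Numerator = 14.04 + 1.13 + 4.14 = 19.31 million.
Denominator = 194.76 + 1.13 = 195.89 million.
Broad rate = 19.31 / 195.89 = 9.86%.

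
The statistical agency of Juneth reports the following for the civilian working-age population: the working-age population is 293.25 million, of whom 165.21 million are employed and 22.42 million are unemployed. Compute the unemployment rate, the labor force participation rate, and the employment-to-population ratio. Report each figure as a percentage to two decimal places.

Unemployment rate ≈ 11.95%; labor force participation rate ≈ 63.98%; employment-population ratio ≈ 56.34%.

Labor force = employed + unemployed = 165.21 + 22.42 = 187.63 million.
Unemployment rate = 22.42 / 187.63 = 11.95%.
Labor force participation rate = 187.63 / 293.25 = 63.98%.
Employment-population ratio = 165.21 / 293.25 = 56.34%.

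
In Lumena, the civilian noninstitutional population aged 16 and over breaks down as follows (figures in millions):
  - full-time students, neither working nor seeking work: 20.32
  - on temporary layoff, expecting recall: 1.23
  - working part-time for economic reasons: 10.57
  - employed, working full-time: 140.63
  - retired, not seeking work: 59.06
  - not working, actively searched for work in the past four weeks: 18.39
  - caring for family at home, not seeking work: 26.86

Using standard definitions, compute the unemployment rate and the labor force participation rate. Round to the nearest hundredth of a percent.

Unemployment rate ≈ 11.49%; labor force participation rate ≈ 61.65%.

Employed = 10.57 + 140.63 = 151.20 million (anyone who worked, including part-time for economic reasons, counts as employed).
Unemployed = 1.23 + 18.39 = 19.62 million (jobless and actively searching, or on temporary layoff).
Labor force = 151.20 + 19.62 = 170.82 million.
Not in labor force = 20.32 + 59.06 + 26.86 = 106.24 million (those not working and not actively searching are outside the labor force).
Civilian working-age population = 170.82 + 106.24 = 277.06 million.
Unemployment rate = 19.62 / 170.82 = 11.49%.
Labor force participation rate = 170.82 / 277.06 = 61.65%.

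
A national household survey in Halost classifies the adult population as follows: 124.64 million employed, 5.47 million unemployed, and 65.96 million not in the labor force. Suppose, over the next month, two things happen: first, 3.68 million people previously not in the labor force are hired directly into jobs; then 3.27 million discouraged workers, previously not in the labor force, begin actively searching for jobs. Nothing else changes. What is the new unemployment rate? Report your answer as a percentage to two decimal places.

Initially, labor force = 124.64 + 5.47 = 130.11 million, so u = 5.47/130.11 = 4.20%.
After the first change, employed and labor force both rise by 3.68; unemployed unchanged → E = 128.32, U = 5.47, labor force = 133.79 million.
After the second change, unemployed and labor force both rise by 3.27 → E = 128.32, U = 8.74, labor force = 137.06 million.
New unemployment rate = 8.74 / 137.06 = 6.38%.

New unemployment rate ≈ 6.38%.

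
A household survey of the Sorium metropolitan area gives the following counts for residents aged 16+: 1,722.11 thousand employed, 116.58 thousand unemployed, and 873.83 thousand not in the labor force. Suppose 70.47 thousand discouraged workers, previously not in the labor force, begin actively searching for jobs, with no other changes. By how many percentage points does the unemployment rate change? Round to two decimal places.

Initially, labor force = 1,722.11 + 116.58 = 1,838.69 thousand, so u = 116.58/1,838.69 = 6.34%.
After the change, unemployed and labor force both rise by 70.47 → E = 1,722.11, U = 187.05, labor force = 1,909.16 thousand.
New unemployment rate = 187.05 / 1,909.16 = 9.80%.
Change = 9.80% − 6.34% = +3.46 percentage points.

The unemployment rate changes by +3.46 percentage points.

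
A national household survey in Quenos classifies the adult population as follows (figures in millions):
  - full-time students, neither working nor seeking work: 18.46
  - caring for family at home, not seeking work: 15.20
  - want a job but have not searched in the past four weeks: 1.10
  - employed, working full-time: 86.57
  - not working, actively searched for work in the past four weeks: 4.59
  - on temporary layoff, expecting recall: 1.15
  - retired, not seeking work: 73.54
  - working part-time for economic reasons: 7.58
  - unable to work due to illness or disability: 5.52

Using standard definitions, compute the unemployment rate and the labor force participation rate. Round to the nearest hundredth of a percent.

Unemployment rate ≈ 5.75%; labor force participation rate ≈ 46.74%.

Employed = 86.57 + 7.58 = 94.15 million (anyone who worked, including part-time for economic reasons, counts as employed).
Unemployed = 4.59 + 1.15 = 5.74 million (jobless and actively searching, or on temporary layoff).
Labor force = 94.15 + 5.74 = 99.89 million.
Not in labor force = 18.46 + 15.20 + 1.10 + 73.54 + 5.52 = 113.82 million (those not working and not actively searching are outside the labor force — including those who want a job but have given up searching).
Civilian working-age population = 99.89 + 113.82 = 213.71 million.
Unemployment rate = 5.74 / 99.89 = 5.75%.
Labor force participation rate = 99.89 / 213.71 = 46.74%.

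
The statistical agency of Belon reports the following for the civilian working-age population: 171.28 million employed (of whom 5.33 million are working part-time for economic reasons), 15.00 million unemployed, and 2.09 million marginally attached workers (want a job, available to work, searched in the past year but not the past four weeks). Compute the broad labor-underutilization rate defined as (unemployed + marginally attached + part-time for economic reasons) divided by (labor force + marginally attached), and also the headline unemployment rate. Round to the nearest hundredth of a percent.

Labor force = 171.28 + 15.00 = 186.28 million.
Numerator = 15.00 + 2.09 + 5.33 = 22.42 million.
Denominator = 186.28 + 2.09 = 188.37 million.
Broad rate = 22.42 / 188.37 = 11.90%.
Headline unemployment rate = 15.00 / 186.28 = 8.05%.

Broad underutilization rate ≈ 11.90%; headline unemployment rate ≈ 8.05%.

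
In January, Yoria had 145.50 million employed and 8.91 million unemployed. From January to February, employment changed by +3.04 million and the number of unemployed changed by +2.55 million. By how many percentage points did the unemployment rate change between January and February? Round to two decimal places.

The unemployment rate changed by +1.39 percentage points.

January: labor force = 145.50 + 8.91 = 154.41; u = 8.91/154.41 = 5.77%.
February: labor force = 148.54 + 11.46 = 160.00; u = 11.46/160.00 = 7.16%.
Change = 7.16% − 5.77% = +1.39 pp.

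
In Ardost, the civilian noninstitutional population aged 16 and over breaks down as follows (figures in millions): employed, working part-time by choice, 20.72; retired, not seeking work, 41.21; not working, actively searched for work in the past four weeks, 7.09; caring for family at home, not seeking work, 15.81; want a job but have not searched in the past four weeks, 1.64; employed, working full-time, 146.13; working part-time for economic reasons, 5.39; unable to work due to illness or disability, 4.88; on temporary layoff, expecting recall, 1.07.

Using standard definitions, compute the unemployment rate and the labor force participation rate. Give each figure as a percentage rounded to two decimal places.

Employed = 20.72 + 146.13 + 5.39 = 172.24 million (anyone who worked, including part-time for economic reasons, counts as employed).
Unemployed = 7.09 + 1.07 = 8.16 million (jobless and actively searching, or on temporary layoff).
Labor force = 172.24 + 8.16 = 180.40 million.
Not in labor force = 41.21 + 15.81 + 1.64 + 4.88 = 63.54 million (those not working and not actively searching are outside the labor force — including those who want a job but have given up searching).
Civilian working-age population = 180.40 + 63.54 = 243.94 million.
Unemployment rate = 8.16 / 180.40 = 4.52%.
Labor force participation rate = 180.40 / 243.94 = 73.95%.

Unemployment rate ≈ 4.52%; labor force participation rate ≈ 73.95%.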